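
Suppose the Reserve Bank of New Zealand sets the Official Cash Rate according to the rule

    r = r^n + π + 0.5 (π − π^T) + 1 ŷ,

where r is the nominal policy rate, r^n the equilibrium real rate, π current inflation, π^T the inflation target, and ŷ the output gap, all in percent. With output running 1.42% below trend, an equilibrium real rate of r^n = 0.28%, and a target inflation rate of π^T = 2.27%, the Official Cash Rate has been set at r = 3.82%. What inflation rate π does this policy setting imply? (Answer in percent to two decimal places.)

Output 1.42% below potential → ŷ = -1.42.
Collecting π: r = r^n + (1 + 0.5) π − 0.5 π^T + 1 ŷ
1.5 π = 3.82 − 0.28 + 0.5 × 2.27 − 1 × (-1.42) = 6.095
π = 6.095 / 1.5 = 4.06

4.06%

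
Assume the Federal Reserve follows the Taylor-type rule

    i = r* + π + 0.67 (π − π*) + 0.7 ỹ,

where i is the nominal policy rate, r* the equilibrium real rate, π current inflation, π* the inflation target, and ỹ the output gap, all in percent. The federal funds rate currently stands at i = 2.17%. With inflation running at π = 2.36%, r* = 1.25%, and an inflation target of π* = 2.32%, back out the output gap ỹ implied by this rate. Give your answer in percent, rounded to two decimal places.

0.7 ỹ = 2.17 − 1.25 − 2.36 − 0.67 × (2.36 − 2.32) = -1.4668
ỹ = -1.4668 / 0.7 = -2.10

-2.10%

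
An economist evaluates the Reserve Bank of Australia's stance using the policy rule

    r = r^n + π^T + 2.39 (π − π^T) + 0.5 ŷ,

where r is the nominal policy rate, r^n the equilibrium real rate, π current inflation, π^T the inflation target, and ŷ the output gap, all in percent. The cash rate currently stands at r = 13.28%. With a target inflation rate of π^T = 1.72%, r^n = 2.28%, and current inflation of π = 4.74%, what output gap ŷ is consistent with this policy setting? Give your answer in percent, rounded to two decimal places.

4.12%

0.5 ŷ = 13.28 − 2.28 − 1.72 − 2.39 × (4.74 − 1.72) = 2.0622
ŷ = 2.0622 / 0.5 = 4.12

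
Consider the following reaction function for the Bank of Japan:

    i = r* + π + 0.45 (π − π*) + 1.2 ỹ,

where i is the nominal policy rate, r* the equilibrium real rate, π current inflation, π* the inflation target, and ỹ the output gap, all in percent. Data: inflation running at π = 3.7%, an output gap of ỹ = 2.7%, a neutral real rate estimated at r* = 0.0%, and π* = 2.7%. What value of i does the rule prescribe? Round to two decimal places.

7.39%

i = 0.0 + 3.7 + 0.45 × (3.7 − 2.7) + 1.2 × 2.7
   = 0.0 + 3.7 + 0.45 + 3.24 = 7.39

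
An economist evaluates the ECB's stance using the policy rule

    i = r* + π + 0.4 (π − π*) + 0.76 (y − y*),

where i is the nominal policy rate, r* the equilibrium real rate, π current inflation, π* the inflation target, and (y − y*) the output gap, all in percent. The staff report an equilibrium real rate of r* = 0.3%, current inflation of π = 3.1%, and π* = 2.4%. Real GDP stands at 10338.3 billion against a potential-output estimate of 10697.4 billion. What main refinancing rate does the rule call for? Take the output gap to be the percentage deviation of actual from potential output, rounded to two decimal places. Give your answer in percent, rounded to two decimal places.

Output gap = 100 × (10338.3 − 10697.4) / 10697.4 = -3.36%.
i = 0.30 + 3.10 + 0.4 × (3.10 − 2.40) + 0.76 × (-3.36)
   = 0.30 + 3.1 + 0.28 − 2.5536 = 1.13

1.13%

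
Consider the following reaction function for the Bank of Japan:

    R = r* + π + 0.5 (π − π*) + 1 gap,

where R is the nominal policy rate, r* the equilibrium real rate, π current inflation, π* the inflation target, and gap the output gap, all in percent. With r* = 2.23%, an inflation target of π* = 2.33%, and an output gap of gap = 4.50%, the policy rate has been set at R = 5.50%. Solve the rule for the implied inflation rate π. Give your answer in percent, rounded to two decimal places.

Collecting π: R = r* + (1 + 0.5) π − 0.5 π* + 1 gap
1.5 π = 5.50 − 2.23 + 0.5 × 2.33 − 1 × 4.50 = -0.065
π = -0.065 / 1.5 = -0.04

-0.04%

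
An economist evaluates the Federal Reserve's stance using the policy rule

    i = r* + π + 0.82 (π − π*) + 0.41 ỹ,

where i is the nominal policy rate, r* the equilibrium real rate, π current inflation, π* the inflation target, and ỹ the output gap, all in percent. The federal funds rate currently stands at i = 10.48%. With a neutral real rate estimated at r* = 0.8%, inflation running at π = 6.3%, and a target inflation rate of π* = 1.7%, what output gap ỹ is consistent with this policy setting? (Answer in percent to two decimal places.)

0.41 ỹ = 10.48 − 0.8 − 6.3 − 0.82 × (6.3 − 1.7) = -0.392
ỹ = -0.392 / 0.41 = -0.96

-0.96%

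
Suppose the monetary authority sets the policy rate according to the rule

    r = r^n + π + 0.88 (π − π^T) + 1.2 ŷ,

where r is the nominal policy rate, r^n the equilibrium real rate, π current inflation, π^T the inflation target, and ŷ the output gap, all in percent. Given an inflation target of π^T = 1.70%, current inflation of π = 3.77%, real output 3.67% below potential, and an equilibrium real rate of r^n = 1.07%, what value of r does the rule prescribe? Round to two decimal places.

2.26%

Output 3.67% below potential → ŷ = -3.67.
r = 1.07 + 3.77 + 0.88 × (3.77 − 1.70) + 1.2 × (-3.67)
   = 1.07 + 3.77 + 1.8216 − 4.404 = 2.26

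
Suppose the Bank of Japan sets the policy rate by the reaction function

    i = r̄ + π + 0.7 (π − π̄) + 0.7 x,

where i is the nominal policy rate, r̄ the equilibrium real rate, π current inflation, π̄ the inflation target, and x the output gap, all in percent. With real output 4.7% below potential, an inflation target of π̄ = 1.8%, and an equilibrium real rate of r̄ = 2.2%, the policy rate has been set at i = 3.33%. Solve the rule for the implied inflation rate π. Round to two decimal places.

Output 4.7% below potential → x = -4.7.
Collecting π: i = r̄ + (1 + 0.7) π − 0.7 π̄ + 0.7 x
1.7 π = 3.33 − 2.2 + 0.7 × 1.8 − 0.7 × (-4.7) = 5.68
π = 5.68 / 1.7 = 3.34

3.34%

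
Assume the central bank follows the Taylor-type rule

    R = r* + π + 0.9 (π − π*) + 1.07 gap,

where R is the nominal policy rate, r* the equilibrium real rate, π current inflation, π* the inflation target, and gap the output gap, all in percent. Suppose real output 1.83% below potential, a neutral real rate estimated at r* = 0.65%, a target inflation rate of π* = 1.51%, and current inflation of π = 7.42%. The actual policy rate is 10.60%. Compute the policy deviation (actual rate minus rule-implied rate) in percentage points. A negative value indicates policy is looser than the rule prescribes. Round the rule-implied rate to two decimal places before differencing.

-0.83 pp

Output 1.83% below potential → gap = -1.83.
R = 0.65 + 7.42 + 0.9 × (7.42 − 1.51) + 1.07 × (-1.83)
   = 0.65 + 7.42 + 5.319 − 1.9581 = 11.43
Deviation = 10.60 − 11.43 = -0.83 pp.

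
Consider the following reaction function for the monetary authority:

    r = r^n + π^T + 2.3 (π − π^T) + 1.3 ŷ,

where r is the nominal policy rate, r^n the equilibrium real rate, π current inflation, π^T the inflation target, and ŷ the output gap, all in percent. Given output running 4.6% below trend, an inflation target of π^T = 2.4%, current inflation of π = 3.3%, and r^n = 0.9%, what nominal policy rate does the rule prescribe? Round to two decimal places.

Output 4.6% below potential → ŷ = -4.6.
r = 0.9 + 2.4 + 2.3 × (3.3 − 2.4) + 1.3 × (-4.6)
   = 0.9 + 2.4 + 2.07 − 5.98 = -0.61

-0.61%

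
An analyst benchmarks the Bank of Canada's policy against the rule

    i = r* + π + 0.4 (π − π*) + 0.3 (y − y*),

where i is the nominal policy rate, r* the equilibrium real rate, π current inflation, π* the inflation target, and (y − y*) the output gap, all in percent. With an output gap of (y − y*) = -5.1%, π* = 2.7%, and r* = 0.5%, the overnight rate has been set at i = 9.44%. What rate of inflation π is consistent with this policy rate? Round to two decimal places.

Collecting π: i = r* + (1 + 0.4) π − 0.4 π* + 0.3 (y − y*)
1.4 π = 9.44 − 0.5 + 0.4 × 2.7 − 0.3 × (-5.1) = 11.55
π = 11.55 / 1.4 = 8.25

8.25%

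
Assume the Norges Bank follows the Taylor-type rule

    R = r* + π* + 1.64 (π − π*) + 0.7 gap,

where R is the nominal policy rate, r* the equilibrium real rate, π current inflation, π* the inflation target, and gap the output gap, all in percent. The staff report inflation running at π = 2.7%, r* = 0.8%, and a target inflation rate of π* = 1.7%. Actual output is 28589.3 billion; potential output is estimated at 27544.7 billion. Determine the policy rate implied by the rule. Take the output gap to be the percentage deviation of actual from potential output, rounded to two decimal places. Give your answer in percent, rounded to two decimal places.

Output gap = 100 × (28589.3 − 27544.7) / 27544.7 = 3.79%.
R = 0.80 + 1.70 + 1.64 × (2.70 − 1.70) + 0.7 × 3.79
   = 0.80 + 1.7 + 1.64 + 2.653 = 6.79

6.79%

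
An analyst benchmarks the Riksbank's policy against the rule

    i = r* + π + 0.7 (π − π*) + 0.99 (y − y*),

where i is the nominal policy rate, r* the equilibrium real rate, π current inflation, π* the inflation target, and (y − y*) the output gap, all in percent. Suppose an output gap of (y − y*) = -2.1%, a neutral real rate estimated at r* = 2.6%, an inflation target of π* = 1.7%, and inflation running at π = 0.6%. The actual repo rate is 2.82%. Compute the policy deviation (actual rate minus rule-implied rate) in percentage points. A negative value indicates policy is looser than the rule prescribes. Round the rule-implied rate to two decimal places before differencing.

2.47 pp

i = 2.6 + 0.6 + 0.7 × (0.6 − 1.7) + 0.99 × (-2.1)
   = 2.6 + 0.6 − 0.77 − 2.079 = 0.35
Deviation = 2.82 − 0.35 = 2.47 pp.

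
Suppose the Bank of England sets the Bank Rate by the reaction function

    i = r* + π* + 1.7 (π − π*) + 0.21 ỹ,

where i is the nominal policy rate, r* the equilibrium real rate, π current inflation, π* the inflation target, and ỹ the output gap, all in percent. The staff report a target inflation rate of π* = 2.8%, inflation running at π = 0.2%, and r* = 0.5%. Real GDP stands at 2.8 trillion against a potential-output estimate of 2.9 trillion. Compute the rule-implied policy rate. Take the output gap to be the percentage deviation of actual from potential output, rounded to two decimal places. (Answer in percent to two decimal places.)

Output gap = 100 × (2.8 − 2.9) / 2.9 = -3.45%.
i = 0.50 + 2.80 + 1.7 × (0.20 − 2.80) + 0.21 × (-3.45)
   = 0.50 + 2.8 − 4.42 − 0.7245 = -1.84

-1.84%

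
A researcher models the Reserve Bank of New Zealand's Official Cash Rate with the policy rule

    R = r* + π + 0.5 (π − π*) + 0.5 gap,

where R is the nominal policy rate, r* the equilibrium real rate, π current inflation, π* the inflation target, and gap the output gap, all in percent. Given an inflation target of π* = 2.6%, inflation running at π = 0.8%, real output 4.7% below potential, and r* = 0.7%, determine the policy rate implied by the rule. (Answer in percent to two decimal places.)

-1.75%

Output 4.7% below potential → gap = -4.7.
R = 0.7 + 0.8 + 0.5 × (0.8 − 2.6) + 0.5 × (-4.7)
   = 0.7 + 0.8 − 0.9 − 2.35 = -1.75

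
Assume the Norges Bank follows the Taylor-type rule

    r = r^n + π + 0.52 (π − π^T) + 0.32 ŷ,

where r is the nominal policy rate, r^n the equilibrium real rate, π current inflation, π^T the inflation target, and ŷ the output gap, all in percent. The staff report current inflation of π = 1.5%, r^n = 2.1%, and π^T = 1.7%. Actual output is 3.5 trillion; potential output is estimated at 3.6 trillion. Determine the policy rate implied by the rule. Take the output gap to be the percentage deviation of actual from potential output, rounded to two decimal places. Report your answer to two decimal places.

Output gap = 100 × (3.5 − 3.6) / 3.6 = -2.78%.
r = 2.10 + 1.50 + 0.52 × (1.50 − 1.70) + 0.32 × (-2.78)
   = 2.10 + 1.5 − 0.104 − 0.8896 = 2.61

2.61%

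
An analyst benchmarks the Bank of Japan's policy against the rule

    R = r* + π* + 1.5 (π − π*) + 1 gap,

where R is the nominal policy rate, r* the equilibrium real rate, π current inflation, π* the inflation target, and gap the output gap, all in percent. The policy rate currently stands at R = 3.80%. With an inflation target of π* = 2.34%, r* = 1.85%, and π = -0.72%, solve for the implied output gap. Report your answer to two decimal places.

4.20%

1 gap = 3.80 − 1.85 − 2.34 − 1.5 × ((-0.72) − 2.34) = 4.2
gap = 4.2 / 1 = 4.20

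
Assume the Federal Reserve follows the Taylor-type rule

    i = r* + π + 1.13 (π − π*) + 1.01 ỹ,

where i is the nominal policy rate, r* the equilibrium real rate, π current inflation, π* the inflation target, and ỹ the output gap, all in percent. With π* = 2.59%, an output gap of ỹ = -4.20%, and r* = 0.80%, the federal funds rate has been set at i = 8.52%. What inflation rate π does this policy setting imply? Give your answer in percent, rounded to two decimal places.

Collecting π: i = r* + (1 + 1.13) π − 1.13 π* + 1.01 ỹ
2.13 π = 8.52 − 0.80 + 1.13 × 2.59 − 1.01 × (-4.20) = 14.8887
π = 14.8887 / 2.13 = 6.99

6.99%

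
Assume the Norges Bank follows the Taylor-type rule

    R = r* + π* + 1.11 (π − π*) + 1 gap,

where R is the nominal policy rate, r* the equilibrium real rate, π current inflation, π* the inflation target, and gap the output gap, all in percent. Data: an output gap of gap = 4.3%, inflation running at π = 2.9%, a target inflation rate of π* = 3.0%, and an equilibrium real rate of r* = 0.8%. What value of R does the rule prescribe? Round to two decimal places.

7.99%

R = 0.8 + 3.0 + 1.11 × (2.9 − 3.0) + 1 × 4.3
   = 0.8 + 3 − 0.111 + 4.3 = 7.99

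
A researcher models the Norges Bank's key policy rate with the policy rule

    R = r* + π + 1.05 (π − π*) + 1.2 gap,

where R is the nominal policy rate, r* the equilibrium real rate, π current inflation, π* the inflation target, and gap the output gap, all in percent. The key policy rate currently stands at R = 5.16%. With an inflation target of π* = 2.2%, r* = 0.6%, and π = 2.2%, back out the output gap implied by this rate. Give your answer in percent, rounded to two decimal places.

1.2 gap = 5.16 − 0.6 − 2.2 − 1.05 × (2.2 − 2.2) = 2.36
gap = 2.36 / 1.2 = 1.97

1.97%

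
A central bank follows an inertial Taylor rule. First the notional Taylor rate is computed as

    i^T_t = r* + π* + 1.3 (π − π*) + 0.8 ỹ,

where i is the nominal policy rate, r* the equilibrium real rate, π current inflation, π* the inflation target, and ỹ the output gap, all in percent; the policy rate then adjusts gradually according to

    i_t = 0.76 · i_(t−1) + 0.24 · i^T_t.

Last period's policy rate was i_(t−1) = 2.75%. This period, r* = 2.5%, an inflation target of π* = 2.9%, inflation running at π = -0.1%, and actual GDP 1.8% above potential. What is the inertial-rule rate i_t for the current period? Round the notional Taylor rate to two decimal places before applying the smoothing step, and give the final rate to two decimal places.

Output 1.8% above potential → ỹ = 1.8.
i^T_t = 2.5 + 2.9 + 1.3 × (-0.1 − 2.9) + 0.8 × 1.8
   = 2.5 + 2.9 − 3.9 + 1.44 = 2.94
i_t = 0.76 × 2.75 + 0.24 × 2.94 = 2.09 + 0.7056 = 2.80

2.80%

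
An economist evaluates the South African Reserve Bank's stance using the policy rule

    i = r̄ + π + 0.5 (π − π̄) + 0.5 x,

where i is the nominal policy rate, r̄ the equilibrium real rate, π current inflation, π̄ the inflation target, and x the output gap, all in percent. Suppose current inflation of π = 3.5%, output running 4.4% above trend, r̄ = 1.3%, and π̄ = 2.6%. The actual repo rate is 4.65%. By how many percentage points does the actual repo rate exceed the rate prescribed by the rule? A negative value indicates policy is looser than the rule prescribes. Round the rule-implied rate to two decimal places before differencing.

-2.80 pp

Output 4.4% above potential → x = 4.4.
i = 1.3 + 3.5 + 0.5 × (3.5 − 2.6) + 0.5 × 4.4
   = 1.3 + 3.5 + 0.45 + 2.2 = 7.45
Deviation = 4.65 − 7.45 = -2.80 pp.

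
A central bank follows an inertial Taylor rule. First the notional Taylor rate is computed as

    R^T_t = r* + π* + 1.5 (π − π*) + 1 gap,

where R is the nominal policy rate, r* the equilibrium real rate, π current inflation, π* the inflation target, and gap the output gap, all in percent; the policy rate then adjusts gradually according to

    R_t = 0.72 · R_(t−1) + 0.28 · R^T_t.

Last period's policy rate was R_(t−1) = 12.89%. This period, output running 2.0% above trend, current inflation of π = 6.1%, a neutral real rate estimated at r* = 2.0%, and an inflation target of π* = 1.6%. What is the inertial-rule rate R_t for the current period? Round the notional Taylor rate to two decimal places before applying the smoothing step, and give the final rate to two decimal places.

12.74%

Output 2.0% above potential → gap = 2.0.
R^T_t = 2.0 + 1.6 + 1.5 × (6.1 − 1.6) + 1 × 2.0
   = 2.0 + 1.6 + 6.75 + 2 = 12.35
R_t = 0.72 × 12.89 + 0.28 × 12.35 = 9.2808 + 3.458 = 12.74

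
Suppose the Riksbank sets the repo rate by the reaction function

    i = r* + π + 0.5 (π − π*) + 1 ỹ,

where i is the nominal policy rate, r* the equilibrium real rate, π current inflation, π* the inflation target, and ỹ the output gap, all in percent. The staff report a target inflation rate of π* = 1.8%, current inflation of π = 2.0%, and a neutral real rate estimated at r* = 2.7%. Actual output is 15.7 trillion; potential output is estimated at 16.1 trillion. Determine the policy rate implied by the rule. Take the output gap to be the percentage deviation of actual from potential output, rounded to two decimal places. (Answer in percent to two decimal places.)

2.32%

Output gap = 100 × (15.7 − 16.1) / 16.1 = -2.48%.
i = 2.70 + 2.00 + 0.5 × (2.00 − 1.80) + 1 × (-2.48)
   = 2.70 + 2 + 0.1 − 2.48 = 2.32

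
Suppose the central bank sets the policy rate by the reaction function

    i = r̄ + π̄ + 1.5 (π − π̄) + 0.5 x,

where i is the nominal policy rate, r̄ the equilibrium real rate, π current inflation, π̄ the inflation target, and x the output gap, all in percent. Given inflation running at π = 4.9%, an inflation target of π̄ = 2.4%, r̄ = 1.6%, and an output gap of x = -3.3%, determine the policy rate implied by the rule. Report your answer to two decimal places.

6.10%

i = 1.6 + 2.4 + 1.5 × (4.9 − 2.4) + 0.5 × (-3.3)
   = 1.6 + 2.4 + 3.75 − 1.65 = 6.10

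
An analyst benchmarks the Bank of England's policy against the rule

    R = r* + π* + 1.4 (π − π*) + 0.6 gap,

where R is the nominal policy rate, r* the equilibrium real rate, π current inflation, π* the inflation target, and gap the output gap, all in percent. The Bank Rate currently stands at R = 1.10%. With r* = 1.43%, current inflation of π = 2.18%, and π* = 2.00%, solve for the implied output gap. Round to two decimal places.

-4.30%

0.6 gap = 1.10 − 1.43 − 2.00 − 1.4 × (2.18 − 2.00) = -2.582
gap = -2.582 / 0.6 = -4.30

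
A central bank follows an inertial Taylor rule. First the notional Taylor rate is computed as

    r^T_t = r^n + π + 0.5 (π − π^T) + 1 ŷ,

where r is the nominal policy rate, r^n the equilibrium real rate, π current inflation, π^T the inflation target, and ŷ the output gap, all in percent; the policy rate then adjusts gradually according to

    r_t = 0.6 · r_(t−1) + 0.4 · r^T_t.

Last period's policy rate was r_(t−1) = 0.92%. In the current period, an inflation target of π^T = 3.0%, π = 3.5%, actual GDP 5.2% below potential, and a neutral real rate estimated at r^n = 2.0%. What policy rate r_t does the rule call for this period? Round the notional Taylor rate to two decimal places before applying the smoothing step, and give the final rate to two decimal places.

Output 5.2% below potential → ŷ = -5.2.
r^T_t = 2.0 + 3.5 + 0.5 × (3.5 − 3.0) + 1 × (-5.2)
   = 2.0 + 3.5 + 0.25 − 5.2 = 0.55
r_t = 0.6 × 0.92 + 0.4 × 0.55 = 0.552 + 0.22 = 0.77

0.77%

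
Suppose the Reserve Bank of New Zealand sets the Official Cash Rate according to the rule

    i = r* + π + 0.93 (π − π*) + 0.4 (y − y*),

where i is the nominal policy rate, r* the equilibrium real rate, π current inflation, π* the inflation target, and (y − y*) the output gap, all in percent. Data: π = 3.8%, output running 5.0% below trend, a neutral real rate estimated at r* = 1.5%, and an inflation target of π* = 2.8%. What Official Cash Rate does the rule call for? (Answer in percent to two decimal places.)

Output 5.0% below potential → (y − y*) = -5.0.
i = 1.5 + 3.8 + 0.93 × (3.8 − 2.8) + 0.4 × (-5.0)
   = 1.5 + 3.8 + 0.93 − 2 = 4.23

4.23%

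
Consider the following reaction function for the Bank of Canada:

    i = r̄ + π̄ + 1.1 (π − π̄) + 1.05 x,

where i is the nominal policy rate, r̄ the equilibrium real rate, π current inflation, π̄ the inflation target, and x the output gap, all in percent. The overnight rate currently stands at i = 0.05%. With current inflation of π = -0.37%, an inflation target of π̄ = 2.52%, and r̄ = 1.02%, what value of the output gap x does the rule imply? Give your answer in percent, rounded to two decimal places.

-0.30%

1.05 x = 0.05 − 1.02 − 2.52 − 1.1 × ((-0.37) − 2.52) = -0.311
x = -0.311 / 1.05 = -0.30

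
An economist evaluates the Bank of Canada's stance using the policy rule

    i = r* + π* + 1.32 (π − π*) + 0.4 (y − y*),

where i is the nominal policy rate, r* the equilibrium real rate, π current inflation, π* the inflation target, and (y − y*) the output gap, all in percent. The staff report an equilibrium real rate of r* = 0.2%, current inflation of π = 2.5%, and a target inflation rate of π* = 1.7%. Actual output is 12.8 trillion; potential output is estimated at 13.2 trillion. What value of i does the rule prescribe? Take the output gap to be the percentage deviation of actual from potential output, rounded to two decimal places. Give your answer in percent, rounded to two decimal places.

1.74%

Output gap = 100 × (12.8 − 13.2) / 13.2 = -3.03%.
i = 0.20 + 1.70 + 1.32 × (2.50 − 1.70) + 0.4 × (-3.03)
   = 0.20 + 1.7 + 1.056 − 1.212 = 1.74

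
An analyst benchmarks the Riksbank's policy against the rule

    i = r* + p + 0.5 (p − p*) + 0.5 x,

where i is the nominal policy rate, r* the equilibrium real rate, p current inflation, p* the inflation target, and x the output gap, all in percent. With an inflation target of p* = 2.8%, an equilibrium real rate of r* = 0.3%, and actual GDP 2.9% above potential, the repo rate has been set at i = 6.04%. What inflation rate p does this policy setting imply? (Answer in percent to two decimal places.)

3.79%

Output 2.9% above potential → x = 2.9.
Collecting p: i = r* + (1 + 0.5) p − 0.5 p* + 0.5 x
1.5 p = 6.04 − 0.3 + 0.5 × 2.8 − 0.5 × 2.9 = 5.69
p = 5.69 / 1.5 = 3.79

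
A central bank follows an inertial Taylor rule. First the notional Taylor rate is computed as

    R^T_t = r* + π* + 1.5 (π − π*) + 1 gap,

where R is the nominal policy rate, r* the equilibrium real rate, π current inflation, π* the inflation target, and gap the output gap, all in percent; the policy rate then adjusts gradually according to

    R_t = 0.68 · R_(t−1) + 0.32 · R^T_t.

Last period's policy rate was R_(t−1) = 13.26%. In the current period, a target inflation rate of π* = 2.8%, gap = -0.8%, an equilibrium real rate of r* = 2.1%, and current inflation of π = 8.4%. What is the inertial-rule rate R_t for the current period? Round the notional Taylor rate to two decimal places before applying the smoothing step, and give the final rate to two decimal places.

R^T_t = 2.1 + 2.8 + 1.5 × (8.4 − 2.8) + 1 × (-0.8)
   = 2.1 + 2.8 + 8.4 − 0.8 = 12.50
R_t = 0.68 × 13.26 + 0.32 × 12.50 = 9.0168 + 4 = 13.02

13.02%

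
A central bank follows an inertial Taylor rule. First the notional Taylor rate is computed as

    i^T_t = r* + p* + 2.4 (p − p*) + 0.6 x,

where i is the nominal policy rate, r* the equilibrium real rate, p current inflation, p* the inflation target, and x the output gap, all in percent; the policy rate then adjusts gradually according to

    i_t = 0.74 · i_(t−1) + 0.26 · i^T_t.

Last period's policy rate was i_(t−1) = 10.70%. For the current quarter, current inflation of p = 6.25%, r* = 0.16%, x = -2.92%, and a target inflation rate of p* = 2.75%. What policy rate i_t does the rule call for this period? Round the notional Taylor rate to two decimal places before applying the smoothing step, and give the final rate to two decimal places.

10.40%

i^T_t = 0.16 + 2.75 + 2.4 × (6.25 − 2.75) + 0.6 × (-2.92)
   = 0.16 + 2.75 + 8.4 − 1.752 = 9.56
i_t = 0.74 × 10.70 + 0.26 × 9.56 = 7.918 + 2.4856 = 10.40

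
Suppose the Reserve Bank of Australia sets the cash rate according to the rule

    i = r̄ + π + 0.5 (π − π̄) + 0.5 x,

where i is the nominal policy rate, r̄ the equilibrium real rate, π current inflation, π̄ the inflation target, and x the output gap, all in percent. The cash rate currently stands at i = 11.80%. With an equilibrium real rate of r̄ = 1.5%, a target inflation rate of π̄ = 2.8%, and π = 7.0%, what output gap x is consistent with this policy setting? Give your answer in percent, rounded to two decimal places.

0.5 x = 11.80 − 1.5 − 7.0 − 0.5 × (7.0 − 2.8) = 1.2
x = 1.2 / 0.5 = 2.40

2.40%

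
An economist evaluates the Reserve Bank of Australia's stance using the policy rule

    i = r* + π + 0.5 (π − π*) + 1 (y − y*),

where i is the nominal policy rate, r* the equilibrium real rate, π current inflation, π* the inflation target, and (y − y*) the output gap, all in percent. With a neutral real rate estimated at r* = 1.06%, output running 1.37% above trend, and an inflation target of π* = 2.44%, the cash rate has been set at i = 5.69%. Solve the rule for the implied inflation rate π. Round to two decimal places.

2.99%

Output 1.37% above potential → (y − y*) = 1.37.
Collecting π: i = r* + (1 + 0.5) π − 0.5 π* + 1 (y − y*)
1.5 π = 5.69 − 1.06 + 0.5 × 2.44 − 1 × 1.37 = 4.48
π = 4.48 / 1.5 = 2.99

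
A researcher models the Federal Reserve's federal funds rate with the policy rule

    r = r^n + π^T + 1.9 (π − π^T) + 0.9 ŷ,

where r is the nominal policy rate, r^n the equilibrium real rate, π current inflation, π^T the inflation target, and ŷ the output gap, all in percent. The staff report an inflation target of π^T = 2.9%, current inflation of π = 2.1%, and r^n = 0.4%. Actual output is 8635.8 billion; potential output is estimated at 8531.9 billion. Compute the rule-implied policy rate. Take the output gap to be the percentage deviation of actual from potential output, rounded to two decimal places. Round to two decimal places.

Output gap = 100 × (8635.8 − 8531.9) / 8531.9 = 1.22%.
r = 0.40 + 2.90 + 1.9 × (2.10 − 2.90) + 0.9 × 1.22
   = 0.40 + 2.9 − 1.52 + 1.098 = 2.88

2.88%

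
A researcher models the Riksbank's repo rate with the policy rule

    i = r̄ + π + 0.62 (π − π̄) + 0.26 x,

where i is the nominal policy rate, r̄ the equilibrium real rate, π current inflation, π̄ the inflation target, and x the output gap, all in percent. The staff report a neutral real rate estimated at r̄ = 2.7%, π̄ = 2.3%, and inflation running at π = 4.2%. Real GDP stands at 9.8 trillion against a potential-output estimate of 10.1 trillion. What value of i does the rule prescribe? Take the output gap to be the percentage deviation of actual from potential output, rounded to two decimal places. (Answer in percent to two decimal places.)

Output gap = 100 × (9.8 − 10.1) / 10.1 = -2.97%.
i = 2.70 + 4.20 + 0.62 × (4.20 − 2.30) + 0.26 × (-2.97)
   = 2.70 + 4.2 + 1.178 − 0.7722 = 7.31

7.31%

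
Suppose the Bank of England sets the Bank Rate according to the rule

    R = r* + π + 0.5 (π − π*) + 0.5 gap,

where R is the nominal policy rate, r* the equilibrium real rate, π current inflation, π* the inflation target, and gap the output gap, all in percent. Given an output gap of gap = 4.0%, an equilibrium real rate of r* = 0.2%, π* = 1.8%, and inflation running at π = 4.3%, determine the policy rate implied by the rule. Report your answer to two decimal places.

7.75%

R = 0.2 + 4.3 + 0.5 × (4.3 − 1.8) + 0.5 × 4.0
   = 0.2 + 4.3 + 1.25 + 2 = 7.75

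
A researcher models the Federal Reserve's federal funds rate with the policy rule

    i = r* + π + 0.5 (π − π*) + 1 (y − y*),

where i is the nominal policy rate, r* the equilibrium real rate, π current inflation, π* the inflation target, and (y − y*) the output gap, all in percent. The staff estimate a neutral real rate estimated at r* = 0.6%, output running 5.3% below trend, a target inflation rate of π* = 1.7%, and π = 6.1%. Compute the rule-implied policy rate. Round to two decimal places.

3.60%

Output 5.3% below potential → (y − y*) = -5.3.
i = 0.6 + 6.1 + 0.5 × (6.1 − 1.7) + 1 × (-5.3)
   = 0.6 + 6.1 + 2.2 − 5.3 = 3.60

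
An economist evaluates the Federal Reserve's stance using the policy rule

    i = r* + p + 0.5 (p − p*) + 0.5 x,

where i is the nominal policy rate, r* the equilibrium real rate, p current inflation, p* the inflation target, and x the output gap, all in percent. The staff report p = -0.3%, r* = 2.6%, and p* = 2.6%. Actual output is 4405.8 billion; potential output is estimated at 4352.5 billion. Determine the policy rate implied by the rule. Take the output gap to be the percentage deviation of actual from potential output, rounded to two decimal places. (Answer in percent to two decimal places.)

1.46%

Output gap = 100 × (4405.8 − 4352.5) / 4352.5 = 1.22%.
i = 2.60 + (-0.30) + 0.5 × (-0.30 − 2.60) + 0.5 × 1.22
   = 2.60 − 0.3 − 1.45 + 0.61 = 1.46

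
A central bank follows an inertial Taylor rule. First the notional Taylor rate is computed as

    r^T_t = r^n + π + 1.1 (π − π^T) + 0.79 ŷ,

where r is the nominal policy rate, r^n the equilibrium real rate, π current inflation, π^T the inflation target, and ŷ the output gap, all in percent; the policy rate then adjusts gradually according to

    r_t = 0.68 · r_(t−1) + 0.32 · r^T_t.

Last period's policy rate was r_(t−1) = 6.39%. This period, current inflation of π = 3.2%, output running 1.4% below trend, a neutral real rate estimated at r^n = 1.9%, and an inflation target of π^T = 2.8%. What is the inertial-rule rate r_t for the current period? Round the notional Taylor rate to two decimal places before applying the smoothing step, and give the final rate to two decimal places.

5.76%

Output 1.4% below potential → ŷ = -1.4.
r^T_t = 1.9 + 3.2 + 1.1 × (3.2 − 2.8) + 0.79 × (-1.4)
   = 1.9 + 3.2 + 0.44 − 1.106 = 4.43
r_t = 0.68 × 6.39 + 0.32 × 4.43 = 4.3452 + 1.4176 = 5.76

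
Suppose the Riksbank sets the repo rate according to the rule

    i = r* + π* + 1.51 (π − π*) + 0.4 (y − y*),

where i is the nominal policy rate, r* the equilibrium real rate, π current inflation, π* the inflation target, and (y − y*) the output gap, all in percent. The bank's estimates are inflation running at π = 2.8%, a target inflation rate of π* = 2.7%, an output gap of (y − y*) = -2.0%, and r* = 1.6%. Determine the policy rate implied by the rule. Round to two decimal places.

3.65%

i = 1.6 + 2.7 + 1.51 × (2.8 − 2.7) + 0.4 × (-2.0)
   = 1.6 + 2.7 + 0.151 − 0.8 = 3.65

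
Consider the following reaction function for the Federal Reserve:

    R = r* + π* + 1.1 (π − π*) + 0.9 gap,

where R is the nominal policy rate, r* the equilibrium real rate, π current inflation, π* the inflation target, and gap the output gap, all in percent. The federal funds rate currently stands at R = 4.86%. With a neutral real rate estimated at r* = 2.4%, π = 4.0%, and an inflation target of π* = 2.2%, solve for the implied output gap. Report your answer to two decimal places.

0.9 gap = 4.86 − 2.4 − 2.2 − 1.1 × (4.0 − 2.2) = -1.72
gap = -1.72 / 0.9 = -1.91

-1.91%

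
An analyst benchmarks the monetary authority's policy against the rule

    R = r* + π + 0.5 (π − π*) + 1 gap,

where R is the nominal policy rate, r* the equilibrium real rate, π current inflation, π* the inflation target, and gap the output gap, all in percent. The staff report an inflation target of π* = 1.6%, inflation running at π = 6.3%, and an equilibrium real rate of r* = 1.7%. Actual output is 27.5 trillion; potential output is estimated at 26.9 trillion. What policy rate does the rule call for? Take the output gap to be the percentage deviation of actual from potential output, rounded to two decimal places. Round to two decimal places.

12.58%

Output gap = 100 × (27.5 − 26.9) / 26.9 = 2.23%.
R = 1.70 + 6.30 + 0.5 × (6.30 − 1.60) + 1 × 2.23
   = 1.70 + 6.3 + 2.35 + 2.23 = 12.58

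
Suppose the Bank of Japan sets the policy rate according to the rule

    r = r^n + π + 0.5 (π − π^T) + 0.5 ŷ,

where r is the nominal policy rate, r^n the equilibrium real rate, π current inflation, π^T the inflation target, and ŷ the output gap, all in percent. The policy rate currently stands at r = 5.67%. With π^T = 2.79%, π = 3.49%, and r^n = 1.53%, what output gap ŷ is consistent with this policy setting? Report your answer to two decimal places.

0.5 ŷ = 5.67 − 1.53 − 3.49 − 0.5 × (3.49 − 2.79) = 0.3
ŷ = 0.3 / 0.5 = 0.60

0.60%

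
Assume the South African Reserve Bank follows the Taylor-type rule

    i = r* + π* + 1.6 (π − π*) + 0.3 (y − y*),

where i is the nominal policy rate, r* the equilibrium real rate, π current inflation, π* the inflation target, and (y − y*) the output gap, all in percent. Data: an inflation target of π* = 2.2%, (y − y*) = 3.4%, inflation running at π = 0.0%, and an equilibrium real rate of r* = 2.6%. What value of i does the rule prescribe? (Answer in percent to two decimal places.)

2.30%

i = 2.6 + 2.2 + 1.6 × (0.0 − 2.2) + 0.3 × 3.4
   = 2.6 + 2.2 − 3.52 + 1.02 = 2.30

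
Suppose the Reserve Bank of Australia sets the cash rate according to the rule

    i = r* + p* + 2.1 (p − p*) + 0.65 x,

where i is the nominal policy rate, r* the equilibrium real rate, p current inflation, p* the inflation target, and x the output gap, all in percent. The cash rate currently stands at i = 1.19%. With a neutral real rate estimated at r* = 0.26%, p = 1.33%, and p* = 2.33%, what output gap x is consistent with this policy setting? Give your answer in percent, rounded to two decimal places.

1.08%

0.65 x = 1.19 − 0.26 − 2.33 − 2.1 × (1.33 − 2.33) = 0.7
x = 0.7 / 0.65 = 1.08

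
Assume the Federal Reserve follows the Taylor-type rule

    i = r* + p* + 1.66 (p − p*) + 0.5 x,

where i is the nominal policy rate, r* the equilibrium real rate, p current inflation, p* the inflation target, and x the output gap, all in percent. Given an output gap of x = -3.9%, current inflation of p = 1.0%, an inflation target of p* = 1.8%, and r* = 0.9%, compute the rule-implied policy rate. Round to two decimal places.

-0.58%

i = 0.9 + 1.8 + 1.66 × (1.0 − 1.8) + 0.5 × (-3.9)
   = 0.9 + 1.8 − 1.328 − 1.95 = -0.58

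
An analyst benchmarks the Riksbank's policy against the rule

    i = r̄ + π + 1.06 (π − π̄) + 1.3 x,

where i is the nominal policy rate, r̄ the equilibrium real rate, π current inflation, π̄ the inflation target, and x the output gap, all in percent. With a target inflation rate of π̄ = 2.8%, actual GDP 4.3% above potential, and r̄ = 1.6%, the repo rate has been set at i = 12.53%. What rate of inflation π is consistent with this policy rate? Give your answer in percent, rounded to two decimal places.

4.03%

Output 4.3% above potential → x = 4.3.
Collecting π: i = r̄ + (1 + 1.06) π − 1.06 π̄ + 1.3 x
2.06 π = 12.53 − 1.6 + 1.06 × 2.8 − 1.3 × 4.3 = 8.308
π = 8.308 / 2.06 = 4.03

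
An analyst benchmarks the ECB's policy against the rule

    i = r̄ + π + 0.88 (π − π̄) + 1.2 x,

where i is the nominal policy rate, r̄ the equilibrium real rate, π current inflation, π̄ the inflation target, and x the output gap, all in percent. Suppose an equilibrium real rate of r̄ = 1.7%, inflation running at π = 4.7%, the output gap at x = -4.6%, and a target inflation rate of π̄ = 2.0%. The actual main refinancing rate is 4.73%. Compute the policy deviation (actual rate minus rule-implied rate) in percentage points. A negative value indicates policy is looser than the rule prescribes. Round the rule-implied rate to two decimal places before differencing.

1.47 pp

i = 1.7 + 4.7 + 0.88 × (4.7 − 2.0) + 1.2 × (-4.6)
   = 1.7 + 4.7 + 2.376 − 5.52 = 3.26
Deviation = 4.73 − 3.26 = 1.47 pp.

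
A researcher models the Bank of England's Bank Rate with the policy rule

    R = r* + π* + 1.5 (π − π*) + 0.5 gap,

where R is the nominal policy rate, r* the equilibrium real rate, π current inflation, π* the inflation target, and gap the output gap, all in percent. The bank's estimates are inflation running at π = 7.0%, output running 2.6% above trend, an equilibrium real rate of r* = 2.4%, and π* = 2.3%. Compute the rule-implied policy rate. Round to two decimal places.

13.05%

Output 2.6% above potential → gap = 2.6.
R = 2.4 + 2.3 + 1.5 × (7.0 − 2.3) + 0.5 × 2.6
   = 2.4 + 2.3 + 7.05 + 1.3 = 13.05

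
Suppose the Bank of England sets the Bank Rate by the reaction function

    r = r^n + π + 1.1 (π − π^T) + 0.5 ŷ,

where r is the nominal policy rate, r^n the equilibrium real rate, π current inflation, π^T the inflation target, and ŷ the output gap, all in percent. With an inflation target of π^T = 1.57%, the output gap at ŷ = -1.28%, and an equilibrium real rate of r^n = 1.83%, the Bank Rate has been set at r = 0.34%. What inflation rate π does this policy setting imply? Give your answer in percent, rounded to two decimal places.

Collecting π: r = r^n + (1 + 1.1) π − 1.1 π^T + 0.5 ŷ
2.1 π = 0.34 − 1.83 + 1.1 × 1.57 − 0.5 × (-1.28) = 0.877
π = 0.877 / 2.1 = 0.42

0.42%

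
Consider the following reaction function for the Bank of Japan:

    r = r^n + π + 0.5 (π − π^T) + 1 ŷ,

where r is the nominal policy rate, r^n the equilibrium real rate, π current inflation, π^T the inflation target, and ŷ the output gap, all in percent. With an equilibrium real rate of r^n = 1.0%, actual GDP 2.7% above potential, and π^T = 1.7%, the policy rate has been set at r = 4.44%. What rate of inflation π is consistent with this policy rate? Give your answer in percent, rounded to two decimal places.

1.06%

Output 2.7% above potential → ŷ = 2.7.
Collecting π: r = r^n + (1 + 0.5) π − 0.5 π^T + 1 ŷ
1.5 π = 4.44 − 1.0 + 0.5 × 1.7 − 1 × 2.7 = 1.59
π = 1.59 / 1.5 = 1.06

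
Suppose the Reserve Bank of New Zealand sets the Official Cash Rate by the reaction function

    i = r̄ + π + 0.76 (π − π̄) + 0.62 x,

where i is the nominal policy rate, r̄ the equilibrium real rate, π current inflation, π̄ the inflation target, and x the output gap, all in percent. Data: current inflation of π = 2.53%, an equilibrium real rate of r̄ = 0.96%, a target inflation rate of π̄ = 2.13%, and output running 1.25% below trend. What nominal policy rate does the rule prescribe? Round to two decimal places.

Output 1.25% below potential → x = -1.25.
i = 0.96 + 2.53 + 0.76 × (2.53 − 2.13) + 0.62 × (-1.25)
   = 0.96 + 2.53 + 0.304 − 0.775 = 3.02

3.02%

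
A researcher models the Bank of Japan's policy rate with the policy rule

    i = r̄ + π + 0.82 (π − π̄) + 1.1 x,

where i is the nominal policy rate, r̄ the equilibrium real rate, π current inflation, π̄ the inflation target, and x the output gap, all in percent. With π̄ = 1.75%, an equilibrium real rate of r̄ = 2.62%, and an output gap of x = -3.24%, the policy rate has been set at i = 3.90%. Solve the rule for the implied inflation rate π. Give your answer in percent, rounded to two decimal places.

3.45%

Collecting π: i = r̄ + (1 + 0.82) π − 0.82 π̄ + 1.1 x
1.82 π = 3.90 − 2.62 + 0.82 × 1.75 − 1.1 × (-3.24) = 6.279
π = 6.279 / 1.82 = 3.45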